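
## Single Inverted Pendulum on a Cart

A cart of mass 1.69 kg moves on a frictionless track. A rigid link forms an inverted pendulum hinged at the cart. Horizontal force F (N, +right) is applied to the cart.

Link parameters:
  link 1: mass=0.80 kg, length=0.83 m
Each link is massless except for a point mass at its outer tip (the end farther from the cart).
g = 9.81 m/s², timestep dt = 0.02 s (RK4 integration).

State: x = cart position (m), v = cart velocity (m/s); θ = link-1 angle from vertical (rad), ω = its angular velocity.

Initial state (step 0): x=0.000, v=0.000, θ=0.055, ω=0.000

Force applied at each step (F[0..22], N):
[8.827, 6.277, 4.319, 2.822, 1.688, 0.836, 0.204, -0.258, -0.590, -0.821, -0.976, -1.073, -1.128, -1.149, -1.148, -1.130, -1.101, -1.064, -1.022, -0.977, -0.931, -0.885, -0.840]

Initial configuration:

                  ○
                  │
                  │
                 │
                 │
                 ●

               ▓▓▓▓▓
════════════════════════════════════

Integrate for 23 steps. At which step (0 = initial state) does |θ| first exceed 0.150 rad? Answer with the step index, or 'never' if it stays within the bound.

Answer: never

Derivation:
apply F[0]=+8.827 → step 1: x=0.001, v=0.099, θ=0.054, ω=-0.106
apply F[1]=+6.277 → step 2: x=0.004, v=0.169, θ=0.051, ω=-0.177
apply F[2]=+4.319 → step 3: x=0.008, v=0.215, θ=0.047, ω=-0.222
apply F[3]=+2.822 → step 4: x=0.012, v=0.244, θ=0.042, ω=-0.246
apply F[4]=+1.688 → step 5: x=0.017, v=0.261, θ=0.037, ω=-0.257
apply F[5]=+0.836 → step 6: x=0.022, v=0.267, θ=0.032, ω=-0.256
apply F[6]=+0.204 → step 7: x=0.028, v=0.267, θ=0.027, ω=-0.249
apply F[7]=-0.258 → step 8: x=0.033, v=0.262, θ=0.022, ω=-0.237
apply F[8]=-0.590 → step 9: x=0.038, v=0.253, θ=0.018, ω=-0.221
apply F[9]=-0.821 → step 10: x=0.043, v=0.242, θ=0.014, ω=-0.204
apply F[10]=-0.976 → step 11: x=0.048, v=0.229, θ=0.010, ω=-0.186
apply F[11]=-1.073 → step 12: x=0.052, v=0.216, θ=0.006, ω=-0.168
apply F[12]=-1.128 → step 13: x=0.056, v=0.202, θ=0.003, ω=-0.151
apply F[13]=-1.149 → step 14: x=0.060, v=0.188, θ=0.000, ω=-0.134
apply F[14]=-1.148 → step 15: x=0.064, v=0.175, θ=-0.002, ω=-0.118
apply F[15]=-1.130 → step 16: x=0.067, v=0.162, θ=-0.005, ω=-0.103
apply F[16]=-1.101 → step 17: x=0.070, v=0.149, θ=-0.007, ω=-0.089
apply F[17]=-1.064 → step 18: x=0.073, v=0.137, θ=-0.008, ω=-0.076
apply F[18]=-1.022 → step 19: x=0.076, v=0.126, θ=-0.010, ω=-0.065
apply F[19]=-0.977 → step 20: x=0.078, v=0.115, θ=-0.011, ω=-0.055
apply F[20]=-0.931 → step 21: x=0.081, v=0.105, θ=-0.012, ω=-0.045
apply F[21]=-0.885 → step 22: x=0.083, v=0.096, θ=-0.013, ω=-0.037
apply F[22]=-0.840 → step 23: x=0.084, v=0.087, θ=-0.013, ω=-0.030
max |θ| = 0.055 ≤ 0.150 over all 24 states.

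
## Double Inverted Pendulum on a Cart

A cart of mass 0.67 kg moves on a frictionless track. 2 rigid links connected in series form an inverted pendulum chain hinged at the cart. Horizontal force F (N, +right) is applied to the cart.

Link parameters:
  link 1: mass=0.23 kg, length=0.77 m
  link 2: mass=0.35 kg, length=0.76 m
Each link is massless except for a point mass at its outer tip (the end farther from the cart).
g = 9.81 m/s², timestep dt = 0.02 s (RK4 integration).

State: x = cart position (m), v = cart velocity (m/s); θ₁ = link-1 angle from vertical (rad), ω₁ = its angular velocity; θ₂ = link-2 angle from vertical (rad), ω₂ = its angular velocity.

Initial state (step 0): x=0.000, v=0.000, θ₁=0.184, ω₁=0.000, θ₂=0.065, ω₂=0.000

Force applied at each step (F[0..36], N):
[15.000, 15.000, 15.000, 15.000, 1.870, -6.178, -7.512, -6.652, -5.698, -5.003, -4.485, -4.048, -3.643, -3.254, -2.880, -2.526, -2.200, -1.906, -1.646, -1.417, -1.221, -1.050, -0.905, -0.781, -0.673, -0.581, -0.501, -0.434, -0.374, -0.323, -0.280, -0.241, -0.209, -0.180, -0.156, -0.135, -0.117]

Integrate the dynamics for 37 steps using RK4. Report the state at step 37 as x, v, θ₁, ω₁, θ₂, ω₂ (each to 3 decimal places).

Answer: x=0.251, v=-0.120, θ₁=-0.019, ω₁=0.069, θ₂=-0.020, ω₂=0.048

Derivation:
apply F[0]=+15.000 → step 1: x=0.004, v=0.407, θ₁=0.180, ω₁=-0.413, θ₂=0.064, ω₂=-0.102
apply F[1]=+15.000 → step 2: x=0.016, v=0.817, θ₁=0.167, ω₁=-0.838, θ₂=0.061, ω₂=-0.195
apply F[2]=+15.000 → step 3: x=0.037, v=1.232, θ₁=0.146, ω₁=-1.284, θ₂=0.056, ω₂=-0.273
apply F[3]=+15.000 → step 4: x=0.066, v=1.656, θ₁=0.116, ω₁=-1.764, θ₂=0.050, ω₂=-0.328
apply F[4]=+1.870 → step 5: x=0.099, v=1.699, θ₁=0.080, ω₁=-1.779, θ₂=0.043, ω₂=-0.354
apply F[5]=-6.178 → step 6: x=0.131, v=1.507, θ₁=0.048, ω₁=-1.508, θ₂=0.036, ω₂=-0.365
apply F[6]=-7.512 → step 7: x=0.159, v=1.278, θ₁=0.020, ω₁=-1.202, θ₂=0.029, ω₂=-0.365
apply F[7]=-6.652 → step 8: x=0.183, v=1.078, θ₁=-0.001, ω₁=-0.945, θ₂=0.022, ω₂=-0.356
apply F[8]=-5.698 → step 9: x=0.202, v=0.909, θ₁=-0.018, ω₁=-0.739, θ₂=0.015, ω₂=-0.339
apply F[9]=-5.003 → step 10: x=0.219, v=0.764, θ₁=-0.031, ω₁=-0.571, θ₂=0.008, ω₂=-0.316
apply F[10]=-4.485 → step 11: x=0.233, v=0.636, θ₁=-0.041, ω₁=-0.430, θ₂=0.002, ω₂=-0.289
apply F[11]=-4.048 → step 12: x=0.245, v=0.523, θ₁=-0.048, ω₁=-0.311, θ₂=-0.003, ω₂=-0.260
apply F[12]=-3.643 → step 13: x=0.254, v=0.423, θ₁=-0.053, ω₁=-0.212, θ₂=-0.008, ω₂=-0.231
apply F[13]=-3.254 → step 14: x=0.262, v=0.336, θ₁=-0.057, ω₁=-0.130, θ₂=-0.013, ω₂=-0.201
apply F[14]=-2.880 → step 15: x=0.268, v=0.260, θ₁=-0.059, ω₁=-0.064, θ₂=-0.016, ω₂=-0.172
apply F[15]=-2.526 → step 16: x=0.272, v=0.195, θ₁=-0.060, ω₁=-0.011, θ₂=-0.020, ω₂=-0.145
apply F[16]=-2.200 → step 17: x=0.276, v=0.139, θ₁=-0.059, ω₁=0.031, θ₂=-0.022, ω₂=-0.120
apply F[17]=-1.906 → step 18: x=0.278, v=0.092, θ₁=-0.058, ω₁=0.063, θ₂=-0.024, ω₂=-0.096
apply F[18]=-1.646 → step 19: x=0.279, v=0.053, θ₁=-0.057, ω₁=0.086, θ₂=-0.026, ω₂=-0.075
apply F[19]=-1.417 → step 20: x=0.280, v=0.020, θ₁=-0.055, ω₁=0.103, θ₂=-0.027, ω₂=-0.056
apply F[20]=-1.221 → step 21: x=0.280, v=-0.007, θ₁=-0.053, ω₁=0.114, θ₂=-0.028, ω₂=-0.039
apply F[21]=-1.050 → step 22: x=0.280, v=-0.029, θ₁=-0.051, ω₁=0.121, θ₂=-0.029, ω₂=-0.023
apply F[22]=-0.905 → step 23: x=0.279, v=-0.048, θ₁=-0.048, ω₁=0.125, θ₂=-0.029, ω₂=-0.010
apply F[23]=-0.781 → step 24: x=0.278, v=-0.063, θ₁=-0.046, ω₁=0.126, θ₂=-0.029, ω₂=0.001
apply F[24]=-0.673 → step 25: x=0.277, v=-0.076, θ₁=-0.043, ω₁=0.125, θ₂=-0.029, ω₂=0.011
apply F[25]=-0.581 → step 26: x=0.275, v=-0.086, θ₁=-0.041, ω₁=0.123, θ₂=-0.029, ω₂=0.019
apply F[26]=-0.501 → step 27: x=0.273, v=-0.095, θ₁=-0.038, ω₁=0.120, θ₂=-0.028, ω₂=0.026
apply F[27]=-0.434 → step 28: x=0.271, v=-0.101, θ₁=-0.036, ω₁=0.115, θ₂=-0.028, ω₂=0.032
apply F[28]=-0.374 → step 29: x=0.269, v=-0.106, θ₁=-0.034, ω₁=0.111, θ₂=-0.027, ω₂=0.037
apply F[29]=-0.323 → step 30: x=0.267, v=-0.111, θ₁=-0.031, ω₁=0.106, θ₂=-0.026, ω₂=0.040
apply F[30]=-0.280 → step 31: x=0.265, v=-0.114, θ₁=-0.029, ω₁=0.100, θ₂=-0.026, ω₂=0.043
apply F[31]=-0.241 → step 32: x=0.263, v=-0.116, θ₁=-0.027, ω₁=0.095, θ₂=-0.025, ω₂=0.045
apply F[32]=-0.209 → step 33: x=0.260, v=-0.118, θ₁=-0.026, ω₁=0.090, θ₂=-0.024, ω₂=0.047
apply F[33]=-0.180 → step 34: x=0.258, v=-0.119, θ₁=-0.024, ω₁=0.084, θ₂=-0.023, ω₂=0.048
apply F[34]=-0.156 → step 35: x=0.255, v=-0.120, θ₁=-0.022, ω₁=0.079, θ₂=-0.022, ω₂=0.048
apply F[35]=-0.135 → step 36: x=0.253, v=-0.120, θ₁=-0.021, ω₁=0.074, θ₂=-0.021, ω₂=0.048
apply F[36]=-0.117 → step 37: x=0.251, v=-0.120, θ₁=-0.019, ω₁=0.069, θ₂=-0.020, ω₂=0.048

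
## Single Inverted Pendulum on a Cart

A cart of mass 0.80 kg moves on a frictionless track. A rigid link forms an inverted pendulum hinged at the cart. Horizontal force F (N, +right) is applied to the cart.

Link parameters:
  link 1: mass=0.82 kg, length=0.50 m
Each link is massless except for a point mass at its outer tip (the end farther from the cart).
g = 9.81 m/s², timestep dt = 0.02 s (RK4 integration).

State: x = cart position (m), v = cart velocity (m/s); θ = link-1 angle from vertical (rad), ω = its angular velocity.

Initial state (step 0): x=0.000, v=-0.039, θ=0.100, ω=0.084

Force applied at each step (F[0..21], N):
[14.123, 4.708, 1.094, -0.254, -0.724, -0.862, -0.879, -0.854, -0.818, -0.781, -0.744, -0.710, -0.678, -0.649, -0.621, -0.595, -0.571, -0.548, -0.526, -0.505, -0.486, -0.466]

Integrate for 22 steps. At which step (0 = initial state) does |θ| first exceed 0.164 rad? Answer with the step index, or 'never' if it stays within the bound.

apply F[0]=+14.123 → step 1: x=0.003, v=0.291, θ=0.096, ω=-0.534
apply F[1]=+4.708 → step 2: x=0.009, v=0.390, θ=0.083, ω=-0.697
apply F[2]=+1.094 → step 3: x=0.017, v=0.403, θ=0.069, ω=-0.692
apply F[3]=-0.254 → step 4: x=0.025, v=0.384, θ=0.056, ω=-0.630
apply F[4]=-0.724 → step 5: x=0.033, v=0.356, θ=0.044, ω=-0.555
apply F[5]=-0.862 → step 6: x=0.039, v=0.327, θ=0.034, ω=-0.481
apply F[6]=-0.879 → step 7: x=0.046, v=0.299, θ=0.025, ω=-0.414
apply F[7]=-0.854 → step 8: x=0.051, v=0.274, θ=0.017, ω=-0.355
apply F[8]=-0.818 → step 9: x=0.057, v=0.251, θ=0.011, ω=-0.303
apply F[9]=-0.781 → step 10: x=0.061, v=0.229, θ=0.005, ω=-0.257
apply F[10]=-0.744 → step 11: x=0.066, v=0.210, θ=0.000, ω=-0.218
apply F[11]=-0.710 → step 12: x=0.070, v=0.193, θ=-0.004, ω=-0.184
apply F[12]=-0.678 → step 13: x=0.074, v=0.177, θ=-0.007, ω=-0.154
apply F[13]=-0.649 → step 14: x=0.077, v=0.162, θ=-0.010, ω=-0.128
apply F[14]=-0.621 → step 15: x=0.080, v=0.149, θ=-0.012, ω=-0.106
apply F[15]=-0.595 → step 16: x=0.083, v=0.137, θ=-0.014, ω=-0.087
apply F[16]=-0.571 → step 17: x=0.086, v=0.126, θ=-0.016, ω=-0.070
apply F[17]=-0.548 → step 18: x=0.088, v=0.115, θ=-0.017, ω=-0.056
apply F[18]=-0.526 → step 19: x=0.090, v=0.106, θ=-0.018, ω=-0.043
apply F[19]=-0.505 → step 20: x=0.092, v=0.097, θ=-0.019, ω=-0.032
apply F[20]=-0.486 → step 21: x=0.094, v=0.088, θ=-0.019, ω=-0.023
apply F[21]=-0.466 → step 22: x=0.096, v=0.080, θ=-0.020, ω=-0.015
max |θ| = 0.100 ≤ 0.164 over all 23 states.

Answer: never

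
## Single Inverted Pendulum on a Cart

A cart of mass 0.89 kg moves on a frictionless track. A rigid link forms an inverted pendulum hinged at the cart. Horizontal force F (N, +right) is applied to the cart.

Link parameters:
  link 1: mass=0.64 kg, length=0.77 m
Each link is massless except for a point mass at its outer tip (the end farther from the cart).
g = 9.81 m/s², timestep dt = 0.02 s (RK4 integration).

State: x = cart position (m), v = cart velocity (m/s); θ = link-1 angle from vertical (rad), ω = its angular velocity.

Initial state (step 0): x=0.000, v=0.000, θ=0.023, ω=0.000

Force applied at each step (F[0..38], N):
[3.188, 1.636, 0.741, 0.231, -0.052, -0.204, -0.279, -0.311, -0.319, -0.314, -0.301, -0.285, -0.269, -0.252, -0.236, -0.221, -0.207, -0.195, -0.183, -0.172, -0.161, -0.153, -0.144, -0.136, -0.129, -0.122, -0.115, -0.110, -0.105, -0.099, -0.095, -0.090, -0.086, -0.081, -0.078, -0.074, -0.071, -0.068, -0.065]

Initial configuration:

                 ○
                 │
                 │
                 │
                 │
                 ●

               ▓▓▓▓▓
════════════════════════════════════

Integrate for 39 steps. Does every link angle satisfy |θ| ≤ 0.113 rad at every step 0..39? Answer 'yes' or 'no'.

apply F[0]=+3.188 → step 1: x=0.001, v=0.068, θ=0.022, ω=-0.083
apply F[1]=+1.636 → step 2: x=0.002, v=0.102, θ=0.020, ω=-0.121
apply F[2]=+0.741 → step 3: x=0.005, v=0.116, θ=0.018, ω=-0.135
apply F[3]=+0.231 → step 4: x=0.007, v=0.119, θ=0.015, ω=-0.134
apply F[4]=-0.052 → step 5: x=0.009, v=0.116, θ=0.012, ω=-0.127
apply F[5]=-0.204 → step 6: x=0.012, v=0.110, θ=0.010, ω=-0.116
apply F[6]=-0.279 → step 7: x=0.014, v=0.102, θ=0.008, ω=-0.104
apply F[7]=-0.311 → step 8: x=0.016, v=0.094, θ=0.006, ω=-0.092
apply F[8]=-0.319 → step 9: x=0.017, v=0.087, θ=0.004, ω=-0.081
apply F[9]=-0.314 → step 10: x=0.019, v=0.079, θ=0.002, ω=-0.070
apply F[10]=-0.301 → step 11: x=0.021, v=0.072, θ=0.001, ω=-0.061
apply F[11]=-0.285 → step 12: x=0.022, v=0.066, θ=-0.000, ω=-0.052
apply F[12]=-0.269 → step 13: x=0.023, v=0.060, θ=-0.001, ω=-0.045
apply F[13]=-0.252 → step 14: x=0.024, v=0.054, θ=-0.002, ω=-0.038
apply F[14]=-0.236 → step 15: x=0.025, v=0.049, θ=-0.003, ω=-0.032
apply F[15]=-0.221 → step 16: x=0.026, v=0.045, θ=-0.003, ω=-0.027
apply F[16]=-0.207 → step 17: x=0.027, v=0.040, θ=-0.004, ω=-0.022
apply F[17]=-0.195 → step 18: x=0.028, v=0.037, θ=-0.004, ω=-0.018
apply F[18]=-0.183 → step 19: x=0.029, v=0.033, θ=-0.004, ω=-0.015
apply F[19]=-0.172 → step 20: x=0.029, v=0.030, θ=-0.005, ω=-0.012
apply F[20]=-0.161 → step 21: x=0.030, v=0.027, θ=-0.005, ω=-0.009
apply F[21]=-0.153 → step 22: x=0.030, v=0.024, θ=-0.005, ω=-0.007
apply F[22]=-0.144 → step 23: x=0.031, v=0.022, θ=-0.005, ω=-0.005
apply F[23]=-0.136 → step 24: x=0.031, v=0.019, θ=-0.005, ω=-0.003
apply F[24]=-0.129 → step 25: x=0.032, v=0.017, θ=-0.005, ω=-0.001
apply F[25]=-0.122 → step 26: x=0.032, v=0.015, θ=-0.005, ω=0.000
apply F[26]=-0.115 → step 27: x=0.032, v=0.013, θ=-0.005, ω=0.001
apply F[27]=-0.110 → step 28: x=0.032, v=0.011, θ=-0.005, ω=0.002
apply F[28]=-0.105 → step 29: x=0.033, v=0.010, θ=-0.005, ω=0.003
apply F[29]=-0.099 → step 30: x=0.033, v=0.008, θ=-0.005, ω=0.004
apply F[30]=-0.095 → step 31: x=0.033, v=0.007, θ=-0.005, ω=0.004
apply F[31]=-0.090 → step 32: x=0.033, v=0.006, θ=-0.005, ω=0.005
apply F[32]=-0.086 → step 33: x=0.033, v=0.004, θ=-0.005, ω=0.005
apply F[33]=-0.081 → step 34: x=0.033, v=0.003, θ=-0.005, ω=0.005
apply F[34]=-0.078 → step 35: x=0.033, v=0.002, θ=-0.005, ω=0.006
apply F[35]=-0.074 → step 36: x=0.033, v=0.001, θ=-0.004, ω=0.006
apply F[36]=-0.071 → step 37: x=0.033, v=0.000, θ=-0.004, ω=0.006
apply F[37]=-0.068 → step 38: x=0.033, v=-0.001, θ=-0.004, ω=0.006
apply F[38]=-0.065 → step 39: x=0.033, v=-0.002, θ=-0.004, ω=0.006
Max |angle| over trajectory = 0.023 rad; bound = 0.113 → within bound.

Answer: yes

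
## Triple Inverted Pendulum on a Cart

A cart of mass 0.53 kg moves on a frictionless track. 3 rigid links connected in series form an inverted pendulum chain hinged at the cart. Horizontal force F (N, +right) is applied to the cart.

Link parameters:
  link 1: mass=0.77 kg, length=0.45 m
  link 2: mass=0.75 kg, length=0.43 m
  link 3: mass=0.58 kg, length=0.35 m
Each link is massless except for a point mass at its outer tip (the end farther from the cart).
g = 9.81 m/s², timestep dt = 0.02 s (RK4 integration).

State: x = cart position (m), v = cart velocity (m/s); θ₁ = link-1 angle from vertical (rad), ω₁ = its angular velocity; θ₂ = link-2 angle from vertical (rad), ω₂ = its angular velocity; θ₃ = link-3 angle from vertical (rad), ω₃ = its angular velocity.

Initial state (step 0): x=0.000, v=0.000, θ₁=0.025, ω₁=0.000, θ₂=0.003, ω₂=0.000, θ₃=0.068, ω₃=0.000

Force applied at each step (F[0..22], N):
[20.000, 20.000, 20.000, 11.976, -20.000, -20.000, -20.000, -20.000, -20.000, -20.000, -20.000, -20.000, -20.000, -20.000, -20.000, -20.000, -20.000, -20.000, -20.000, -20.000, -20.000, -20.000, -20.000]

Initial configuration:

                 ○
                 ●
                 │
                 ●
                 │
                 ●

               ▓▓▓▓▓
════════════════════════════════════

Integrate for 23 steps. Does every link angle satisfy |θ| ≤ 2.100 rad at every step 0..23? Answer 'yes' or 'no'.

apply F[0]=+20.000 → step 1: x=0.007, v=0.739, θ₁=0.009, ω₁=-1.619, θ₂=0.002, ω₂=-0.046, θ₃=0.069, ω₃=0.067
apply F[1]=+20.000 → step 2: x=0.030, v=1.498, θ₁=-0.040, ω₁=-3.318, θ₂=0.001, ω₂=-0.052, θ₃=0.071, ω₃=0.111
apply F[2]=+20.000 → step 3: x=0.067, v=2.241, θ₁=-0.124, ω₁=-4.987, θ₂=0.000, ω₂=-0.068, θ₃=0.073, ω₃=0.103
apply F[3]=+11.976 → step 4: x=0.116, v=2.603, θ₁=-0.232, ω₁=-5.770, θ₂=-0.002, ω₂=-0.195, θ₃=0.074, ω₃=0.057
apply F[4]=-20.000 → step 5: x=0.161, v=1.972, θ₁=-0.335, ω₁=-4.658, θ₂=-0.004, ω₂=-0.015, θ₃=0.076, ω₃=0.098
apply F[5]=-20.000 → step 6: x=0.195, v=1.460, θ₁=-0.421, ω₁=-3.980, θ₂=-0.001, ω₂=0.349, θ₃=0.078, ω₃=0.160
apply F[6]=-20.000 → step 7: x=0.220, v=1.020, θ₁=-0.496, ω₁=-3.569, θ₂=0.010, ω₂=0.835, θ₃=0.082, ω₃=0.222
apply F[7]=-20.000 → step 8: x=0.237, v=0.619, θ₁=-0.565, ω₁=-3.313, θ₂=0.033, ω₂=1.403, θ₃=0.087, ω₃=0.270
apply F[8]=-20.000 → step 9: x=0.245, v=0.236, θ₁=-0.629, ω₁=-3.139, θ₂=0.067, ω₂=2.030, θ₃=0.093, ω₃=0.296
apply F[9]=-20.000 → step 10: x=0.246, v=-0.142, θ₁=-0.691, ω₁=-2.994, θ₂=0.114, ω₂=2.699, θ₃=0.099, ω₃=0.299
apply F[10]=-20.000 → step 11: x=0.239, v=-0.521, θ₁=-0.749, ω₁=-2.835, θ₂=0.175, ω₂=3.397, θ₃=0.105, ω₃=0.287
apply F[11]=-20.000 → step 12: x=0.225, v=-0.901, θ₁=-0.804, ω₁=-2.631, θ₂=0.250, ω₂=4.115, θ₃=0.110, ω₃=0.272
apply F[12]=-20.000 → step 13: x=0.203, v=-1.280, θ₁=-0.854, ω₁=-2.356, θ₂=0.340, ω₂=4.846, θ₃=0.116, ω₃=0.281
apply F[13]=-20.000 → step 14: x=0.174, v=-1.651, θ₁=-0.897, ω₁=-1.989, θ₂=0.444, ω₂=5.586, θ₃=0.122, ω₃=0.347
apply F[14]=-20.000 → step 15: x=0.137, v=-2.004, θ₁=-0.933, ω₁=-1.518, θ₂=0.563, ω₂=6.331, θ₃=0.130, ω₃=0.515
apply F[15]=-20.000 → step 16: x=0.094, v=-2.328, θ₁=-0.957, ω₁=-0.935, θ₂=0.697, ω₂=7.078, θ₃=0.144, ω₃=0.839
apply F[16]=-20.000 → step 17: x=0.045, v=-2.612, θ₁=-0.969, ω₁=-0.243, θ₂=0.846, ω₂=7.821, θ₃=0.165, ω₃=1.375
apply F[17]=-20.000 → step 18: x=-0.010, v=-2.847, θ₁=-0.966, ω₁=0.543, θ₂=1.010, ω₂=8.552, θ₃=0.200, ω₃=2.183
apply F[18]=-20.000 → step 19: x=-0.069, v=-3.026, θ₁=-0.947, ω₁=1.397, θ₂=1.188, ω₂=9.250, θ₃=0.255, ω₃=3.310
apply F[19]=-20.000 → step 20: x=-0.131, v=-3.146, θ₁=-0.910, ω₁=2.278, θ₂=1.380, ω₂=9.878, θ₃=0.335, ω₃=4.791
apply F[20]=-20.000 → step 21: x=-0.194, v=-3.211, θ₁=-0.856, ω₁=3.133, θ₂=1.582, ω₂=10.370, θ₃=0.449, ω₃=6.634
apply F[21]=-20.000 → step 22: x=-0.259, v=-3.234, θ₁=-0.786, ω₁=3.904, θ₂=1.793, ω₂=10.620, θ₃=0.603, ω₃=8.808
apply F[22]=-20.000 → step 23: x=-0.324, v=-3.237, θ₁=-0.701, ω₁=4.555, θ₂=2.005, ω₂=10.490, θ₃=0.803, ω₃=11.236
Max |angle| over trajectory = 2.005 rad; bound = 2.100 → within bound.

Answer: yes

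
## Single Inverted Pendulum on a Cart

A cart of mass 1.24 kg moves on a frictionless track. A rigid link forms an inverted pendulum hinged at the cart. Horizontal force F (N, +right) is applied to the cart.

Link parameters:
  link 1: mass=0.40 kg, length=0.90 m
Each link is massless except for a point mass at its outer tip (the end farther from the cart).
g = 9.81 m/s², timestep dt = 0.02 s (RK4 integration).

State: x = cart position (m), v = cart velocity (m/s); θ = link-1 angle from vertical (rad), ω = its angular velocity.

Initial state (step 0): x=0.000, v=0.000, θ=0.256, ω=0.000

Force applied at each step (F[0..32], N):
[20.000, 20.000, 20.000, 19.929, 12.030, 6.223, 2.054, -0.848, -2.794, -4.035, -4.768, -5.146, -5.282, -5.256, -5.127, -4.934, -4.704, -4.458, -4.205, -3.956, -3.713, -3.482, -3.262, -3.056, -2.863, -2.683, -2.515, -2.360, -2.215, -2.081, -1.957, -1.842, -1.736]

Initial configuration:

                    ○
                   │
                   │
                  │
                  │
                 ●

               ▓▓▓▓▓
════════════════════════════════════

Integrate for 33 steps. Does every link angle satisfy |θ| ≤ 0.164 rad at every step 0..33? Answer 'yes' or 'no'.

Answer: no

Derivation:
apply F[0]=+20.000 → step 1: x=0.003, v=0.301, θ=0.253, ω=-0.269
apply F[1]=+20.000 → step 2: x=0.012, v=0.603, θ=0.245, ω=-0.540
apply F[2]=+20.000 → step 3: x=0.027, v=0.906, θ=0.232, ω=-0.815
apply F[3]=+19.929 → step 4: x=0.048, v=1.210, θ=0.213, ω=-1.097
apply F[4]=+12.030 → step 5: x=0.074, v=1.391, θ=0.189, ω=-1.250
apply F[5]=+6.223 → step 6: x=0.103, v=1.481, θ=0.164, ω=-1.311
apply F[6]=+2.054 → step 7: x=0.133, v=1.506, θ=0.137, ω=-1.305
apply F[7]=-0.848 → step 8: x=0.163, v=1.486, θ=0.112, ω=-1.256
apply F[8]=-2.794 → step 9: x=0.192, v=1.436, θ=0.087, ω=-1.179
apply F[9]=-4.035 → step 10: x=0.220, v=1.367, θ=0.065, ω=-1.086
apply F[10]=-4.768 → step 11: x=0.247, v=1.287, θ=0.044, ω=-0.985
apply F[11]=-5.146 → step 12: x=0.271, v=1.202, θ=0.025, ω=-0.883
apply F[12]=-5.282 → step 13: x=0.295, v=1.116, θ=0.009, ω=-0.784
apply F[13]=-5.256 → step 14: x=0.316, v=1.031, θ=-0.006, ω=-0.689
apply F[14]=-5.127 → step 15: x=0.336, v=0.949, θ=-0.019, ω=-0.601
apply F[15]=-4.934 → step 16: x=0.354, v=0.871, θ=-0.030, ω=-0.520
apply F[16]=-4.704 → step 17: x=0.371, v=0.797, θ=-0.040, ω=-0.445
apply F[17]=-4.458 → step 18: x=0.386, v=0.728, θ=-0.048, ω=-0.378
apply F[18]=-4.205 → step 19: x=0.400, v=0.663, θ=-0.055, ω=-0.318
apply F[19]=-3.956 → step 20: x=0.413, v=0.603, θ=-0.061, ω=-0.264
apply F[20]=-3.713 → step 21: x=0.424, v=0.547, θ=-0.065, ω=-0.216
apply F[21]=-3.482 → step 22: x=0.435, v=0.496, θ=-0.069, ω=-0.173
apply F[22]=-3.262 → step 23: x=0.444, v=0.447, θ=-0.072, ω=-0.135
apply F[23]=-3.056 → step 24: x=0.452, v=0.403, θ=-0.075, ω=-0.102
apply F[24]=-2.863 → step 25: x=0.460, v=0.362, θ=-0.077, ω=-0.072
apply F[25]=-2.683 → step 26: x=0.467, v=0.323, θ=-0.078, ω=-0.047
apply F[26]=-2.515 → step 27: x=0.473, v=0.288, θ=-0.078, ω=-0.024
apply F[27]=-2.360 → step 28: x=0.478, v=0.255, θ=-0.079, ω=-0.005
apply F[28]=-2.215 → step 29: x=0.483, v=0.224, θ=-0.079, ω=0.012
apply F[29]=-2.081 → step 30: x=0.487, v=0.195, θ=-0.078, ω=0.027
apply F[30]=-1.957 → step 31: x=0.491, v=0.169, θ=-0.078, ω=0.039
apply F[31]=-1.842 → step 32: x=0.494, v=0.144, θ=-0.077, ω=0.050
apply F[32]=-1.736 → step 33: x=0.497, v=0.121, θ=-0.076, ω=0.059
Max |angle| over trajectory = 0.256 rad; bound = 0.164 → exceeded.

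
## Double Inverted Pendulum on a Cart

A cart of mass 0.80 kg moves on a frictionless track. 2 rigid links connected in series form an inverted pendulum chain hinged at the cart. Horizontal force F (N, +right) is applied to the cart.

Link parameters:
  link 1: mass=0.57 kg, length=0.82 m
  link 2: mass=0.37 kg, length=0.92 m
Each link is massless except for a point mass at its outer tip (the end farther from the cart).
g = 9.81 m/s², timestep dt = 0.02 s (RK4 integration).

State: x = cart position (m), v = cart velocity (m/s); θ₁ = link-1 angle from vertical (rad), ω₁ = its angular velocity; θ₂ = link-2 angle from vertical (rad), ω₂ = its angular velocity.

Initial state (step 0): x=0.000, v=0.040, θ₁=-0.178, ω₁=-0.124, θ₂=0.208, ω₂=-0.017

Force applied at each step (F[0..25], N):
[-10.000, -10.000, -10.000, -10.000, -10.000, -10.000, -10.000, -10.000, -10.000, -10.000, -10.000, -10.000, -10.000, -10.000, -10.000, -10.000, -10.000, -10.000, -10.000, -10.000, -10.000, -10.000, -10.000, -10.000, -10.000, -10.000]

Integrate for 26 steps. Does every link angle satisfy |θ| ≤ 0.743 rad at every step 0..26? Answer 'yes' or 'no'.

Answer: no

Derivation:
apply F[0]=-10.000 → step 1: x=-0.001, v=-0.166, θ₁=-0.179, ω₁=0.023, θ₂=0.209, ω₂=0.125
apply F[1]=-10.000 → step 2: x=-0.007, v=-0.372, θ₁=-0.177, ω₁=0.170, θ₂=0.213, ω₂=0.268
apply F[2]=-10.000 → step 3: x=-0.016, v=-0.580, θ₁=-0.172, ω₁=0.320, θ₂=0.220, ω₂=0.410
apply F[3]=-10.000 → step 4: x=-0.030, v=-0.790, θ₁=-0.164, ω₁=0.475, θ₂=0.229, ω₂=0.550
apply F[4]=-10.000 → step 5: x=-0.048, v=-1.002, θ₁=-0.153, ω₁=0.638, θ₂=0.242, ω₂=0.689
apply F[5]=-10.000 → step 6: x=-0.070, v=-1.219, θ₁=-0.139, ω₁=0.812, θ₂=0.257, ω₂=0.823
apply F[6]=-10.000 → step 7: x=-0.097, v=-1.440, θ₁=-0.121, ω₁=0.999, θ₂=0.275, ω₂=0.952
apply F[7]=-10.000 → step 8: x=-0.128, v=-1.668, θ₁=-0.099, ω₁=1.202, θ₂=0.295, ω₂=1.073
apply F[8]=-10.000 → step 9: x=-0.163, v=-1.901, θ₁=-0.072, ω₁=1.424, θ₂=0.318, ω₂=1.185
apply F[9]=-10.000 → step 10: x=-0.204, v=-2.141, θ₁=-0.041, ω₁=1.667, θ₂=0.342, ω₂=1.284
apply F[10]=-10.000 → step 11: x=-0.249, v=-2.388, θ₁=-0.006, ω₁=1.933, θ₂=0.369, ω₂=1.368
apply F[11]=-10.000 → step 12: x=-0.299, v=-2.639, θ₁=0.036, ω₁=2.223, θ₂=0.397, ω₂=1.432
apply F[12]=-10.000 → step 13: x=-0.355, v=-2.894, θ₁=0.084, ω₁=2.536, θ₂=0.426, ω₂=1.474
apply F[13]=-10.000 → step 14: x=-0.415, v=-3.148, θ₁=0.138, ω₁=2.869, θ₂=0.456, ω₂=1.492
apply F[14]=-10.000 → step 15: x=-0.480, v=-3.395, θ₁=0.198, ω₁=3.215, θ₂=0.485, ω₂=1.485
apply F[15]=-10.000 → step 16: x=-0.551, v=-3.627, θ₁=0.266, ω₁=3.564, θ₂=0.515, ω₂=1.455
apply F[16]=-10.000 → step 17: x=-0.625, v=-3.837, θ₁=0.341, ω₁=3.903, θ₂=0.544, ω₂=1.409
apply F[17]=-10.000 → step 18: x=-0.704, v=-4.014, θ₁=0.422, ω₁=4.218, θ₂=0.571, ω₂=1.358
apply F[18]=-10.000 → step 19: x=-0.786, v=-4.153, θ₁=0.509, ω₁=4.498, θ₂=0.598, ω₂=1.313
apply F[19]=-10.000 → step 20: x=-0.870, v=-4.251, θ₁=0.602, ω₁=4.737, θ₂=0.624, ω₂=1.289
apply F[20]=-10.000 → step 21: x=-0.955, v=-4.306, θ₁=0.699, ω₁=4.933, θ₂=0.650, ω₂=1.296
apply F[21]=-10.000 → step 22: x=-1.042, v=-4.323, θ₁=0.799, ω₁=5.090, θ₂=0.676, ω₂=1.340
apply F[22]=-10.000 → step 23: x=-1.128, v=-4.307, θ₁=0.902, ω₁=5.216, θ₂=0.704, ω₂=1.427
apply F[23]=-10.000 → step 24: x=-1.214, v=-4.261, θ₁=1.007, ω₁=5.319, θ₂=0.733, ω₂=1.557
apply F[24]=-10.000 → step 25: x=-1.298, v=-4.190, θ₁=1.115, ω₁=5.406, θ₂=0.766, ω₂=1.729
apply F[25]=-10.000 → step 26: x=-1.381, v=-4.097, θ₁=1.224, ω₁=5.483, θ₂=0.803, ω₂=1.942
Max |angle| over trajectory = 1.224 rad; bound = 0.743 → exceeded.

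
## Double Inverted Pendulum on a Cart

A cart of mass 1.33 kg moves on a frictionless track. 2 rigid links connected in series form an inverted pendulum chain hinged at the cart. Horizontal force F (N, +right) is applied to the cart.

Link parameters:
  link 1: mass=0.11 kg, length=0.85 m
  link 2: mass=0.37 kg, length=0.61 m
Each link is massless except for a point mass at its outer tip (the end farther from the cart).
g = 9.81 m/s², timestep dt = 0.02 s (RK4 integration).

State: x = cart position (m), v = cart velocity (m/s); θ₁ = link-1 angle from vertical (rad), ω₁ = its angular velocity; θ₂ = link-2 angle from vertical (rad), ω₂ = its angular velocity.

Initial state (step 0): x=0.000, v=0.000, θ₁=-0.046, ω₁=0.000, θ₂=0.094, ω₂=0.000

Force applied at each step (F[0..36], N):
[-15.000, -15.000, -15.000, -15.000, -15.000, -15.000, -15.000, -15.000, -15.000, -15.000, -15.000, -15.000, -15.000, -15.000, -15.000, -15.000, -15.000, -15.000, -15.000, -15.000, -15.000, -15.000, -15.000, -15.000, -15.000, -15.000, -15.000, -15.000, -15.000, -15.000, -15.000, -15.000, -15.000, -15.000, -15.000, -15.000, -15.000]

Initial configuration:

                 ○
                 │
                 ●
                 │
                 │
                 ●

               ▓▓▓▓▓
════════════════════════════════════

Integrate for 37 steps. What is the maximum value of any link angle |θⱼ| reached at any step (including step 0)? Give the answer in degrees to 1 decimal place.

Answer: 139.5°

Derivation:
apply F[0]=-15.000 → step 1: x=-0.002, v=-0.222, θ₁=-0.045, ω₁=0.145, θ₂=0.096, ω₂=0.193
apply F[1]=-15.000 → step 2: x=-0.009, v=-0.445, θ₁=-0.040, ω₁=0.292, θ₂=0.102, ω₂=0.385
apply F[2]=-15.000 → step 3: x=-0.020, v=-0.668, θ₁=-0.033, ω₁=0.442, θ₂=0.111, ω₂=0.576
apply F[3]=-15.000 → step 4: x=-0.036, v=-0.892, θ₁=-0.022, ω₁=0.596, θ₂=0.125, ω₂=0.764
apply F[4]=-15.000 → step 5: x=-0.056, v=-1.116, θ₁=-0.009, ω₁=0.758, θ₂=0.142, ω₂=0.947
apply F[5]=-15.000 → step 6: x=-0.080, v=-1.342, θ₁=0.008, ω₁=0.929, θ₂=0.163, ω₂=1.123
apply F[6]=-15.000 → step 7: x=-0.109, v=-1.568, θ₁=0.028, ω₁=1.111, θ₂=0.187, ω₂=1.288
apply F[7]=-15.000 → step 8: x=-0.143, v=-1.796, θ₁=0.052, ω₁=1.308, θ₂=0.214, ω₂=1.441
apply F[8]=-15.000 → step 9: x=-0.181, v=-2.024, θ₁=0.081, ω₁=1.522, θ₂=0.244, ω₂=1.574
apply F[9]=-15.000 → step 10: x=-0.224, v=-2.253, θ₁=0.113, ω₁=1.757, θ₂=0.277, ω₂=1.684
apply F[10]=-15.000 → step 11: x=-0.271, v=-2.482, θ₁=0.151, ω₁=2.016, θ₂=0.311, ω₂=1.765
apply F[11]=-15.000 → step 12: x=-0.323, v=-2.710, θ₁=0.194, ω₁=2.299, θ₂=0.347, ω₂=1.812
apply F[12]=-15.000 → step 13: x=-0.380, v=-2.936, θ₁=0.243, ω₁=2.609, θ₂=0.384, ω₂=1.821
apply F[13]=-15.000 → step 14: x=-0.441, v=-3.159, θ₁=0.299, ω₁=2.943, θ₂=0.420, ω₂=1.794
apply F[14]=-15.000 → step 15: x=-0.506, v=-3.375, θ₁=0.361, ω₁=3.295, θ₂=0.455, ω₂=1.736
apply F[15]=-15.000 → step 16: x=-0.576, v=-3.583, θ₁=0.431, ω₁=3.650, θ₂=0.489, ω₂=1.666
apply F[16]=-15.000 → step 17: x=-0.649, v=-3.778, θ₁=0.507, ω₁=3.987, θ₂=0.522, ω₂=1.618
apply F[17]=-15.000 → step 18: x=-0.727, v=-3.958, θ₁=0.590, ω₁=4.277, θ₂=0.554, ω₂=1.636
apply F[18]=-15.000 → step 19: x=-0.808, v=-4.122, θ₁=0.678, ω₁=4.495, θ₂=0.588, ω₂=1.767
apply F[19]=-15.000 → step 20: x=-0.891, v=-4.270, θ₁=0.769, ω₁=4.625, θ₂=0.626, ω₂=2.037
apply F[20]=-15.000 → step 21: x=-0.978, v=-4.405, θ₁=0.862, ω₁=4.667, θ₂=0.671, ω₂=2.450
apply F[21]=-15.000 → step 22: x=-1.068, v=-4.528, θ₁=0.955, ω₁=4.629, θ₂=0.725, ω₂=2.991
apply F[22]=-15.000 → step 23: x=-1.159, v=-4.641, θ₁=1.047, ω₁=4.520, θ₂=0.791, ω₂=3.635
apply F[23]=-15.000 → step 24: x=-1.253, v=-4.741, θ₁=1.135, ω₁=4.347, θ₂=0.871, ω₂=4.358
apply F[24]=-15.000 → step 25: x=-1.349, v=-4.827, θ₁=1.220, ω₁=4.120, θ₂=0.966, ω₂=5.134
apply F[25]=-15.000 → step 26: x=-1.446, v=-4.893, θ₁=1.300, ω₁=3.857, θ₂=1.076, ω₂=5.926
apply F[26]=-15.000 → step 27: x=-1.544, v=-4.933, θ₁=1.375, ω₁=3.601, θ₂=1.202, ω₂=6.672
apply F[27]=-15.000 → step 28: x=-1.643, v=-4.944, θ₁=1.445, ω₁=3.432, θ₂=1.342, ω₂=7.266
apply F[28]=-15.000 → step 29: x=-1.742, v=-4.927, θ₁=1.513, ω₁=3.456, θ₂=1.491, ω₂=7.566
apply F[29]=-15.000 → step 30: x=-1.840, v=-4.894, θ₁=1.585, ω₁=3.750, θ₂=1.642, ω₂=7.472
apply F[30]=-15.000 → step 31: x=-1.938, v=-4.860, θ₁=1.665, ω₁=4.295, θ₂=1.787, ω₂=7.000
apply F[31]=-15.000 → step 32: x=-2.035, v=-4.827, θ₁=1.758, ω₁=5.008, θ₂=1.920, ω₂=6.254
apply F[32]=-15.000 → step 33: x=-2.131, v=-4.790, θ₁=1.866, ω₁=5.798, θ₂=2.036, ω₂=5.350
apply F[33]=-15.000 → step 34: x=-2.226, v=-4.737, θ₁=1.990, ω₁=6.591, θ₂=2.134, ω₂=4.411
apply F[34]=-15.000 → step 35: x=-2.320, v=-4.660, θ₁=2.129, ω₁=7.293, θ₂=2.214, ω₂=3.621
apply F[35]=-15.000 → step 36: x=-2.412, v=-4.564, θ₁=2.280, ω₁=7.744, θ₂=2.282, ω₂=3.273
apply F[36]=-15.000 → step 37: x=-2.503, v=-4.482, θ₁=2.436, ω₁=7.764, θ₂=2.350, ω₂=3.644
Max |angle| over trajectory = 2.436 rad = 139.5°.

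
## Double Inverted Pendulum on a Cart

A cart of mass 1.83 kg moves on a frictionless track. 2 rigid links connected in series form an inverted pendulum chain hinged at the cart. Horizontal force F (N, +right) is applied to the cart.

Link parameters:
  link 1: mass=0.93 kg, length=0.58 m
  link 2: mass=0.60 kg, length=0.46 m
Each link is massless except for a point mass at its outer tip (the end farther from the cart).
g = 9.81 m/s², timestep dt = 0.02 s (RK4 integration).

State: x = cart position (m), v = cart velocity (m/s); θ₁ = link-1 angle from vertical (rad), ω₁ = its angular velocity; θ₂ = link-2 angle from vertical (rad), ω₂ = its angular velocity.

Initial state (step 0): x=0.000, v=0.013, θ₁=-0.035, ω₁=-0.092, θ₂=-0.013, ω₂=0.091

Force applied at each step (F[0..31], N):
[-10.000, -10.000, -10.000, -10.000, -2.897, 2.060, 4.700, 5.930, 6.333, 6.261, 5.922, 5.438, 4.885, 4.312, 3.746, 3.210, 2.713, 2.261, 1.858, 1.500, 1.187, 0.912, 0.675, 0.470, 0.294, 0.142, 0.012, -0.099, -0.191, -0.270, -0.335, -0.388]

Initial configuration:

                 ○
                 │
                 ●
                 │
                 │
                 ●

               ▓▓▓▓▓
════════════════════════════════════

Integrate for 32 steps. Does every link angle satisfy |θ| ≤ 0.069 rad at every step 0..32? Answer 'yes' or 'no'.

Answer: yes

Derivation:
apply F[0]=-10.000 → step 1: x=-0.001, v=-0.090, θ₁=-0.035, ω₁=0.069, θ₂=-0.011, ω₂=0.108
apply F[1]=-10.000 → step 2: x=-0.004, v=-0.194, θ₁=-0.032, ω₁=0.231, θ₂=-0.009, ω₂=0.125
apply F[2]=-10.000 → step 3: x=-0.009, v=-0.298, θ₁=-0.026, ω₁=0.396, θ₂=-0.006, ω₂=0.140
apply F[3]=-10.000 → step 4: x=-0.016, v=-0.404, θ₁=-0.016, ω₁=0.567, θ₂=-0.003, ω₂=0.152
apply F[4]=-2.897 → step 5: x=-0.024, v=-0.434, θ₁=-0.005, ω₁=0.613, θ₂=0.000, ω₂=0.158
apply F[5]=+2.060 → step 6: x=-0.032, v=-0.412, θ₁=0.007, ω₁=0.576, θ₂=0.003, ω₂=0.159
apply F[6]=+4.700 → step 7: x=-0.040, v=-0.363, θ₁=0.018, ω₁=0.497, θ₂=0.006, ω₂=0.153
apply F[7]=+5.930 → step 8: x=-0.047, v=-0.301, θ₁=0.027, ω₁=0.402, θ₂=0.009, ω₂=0.143
apply F[8]=+6.333 → step 9: x=-0.052, v=-0.237, θ₁=0.034, ω₁=0.306, θ₂=0.012, ω₂=0.129
apply F[9]=+6.261 → step 10: x=-0.056, v=-0.175, θ₁=0.039, ω₁=0.217, θ₂=0.014, ω₂=0.112
apply F[10]=+5.922 → step 11: x=-0.059, v=-0.117, θ₁=0.043, ω₁=0.136, θ₂=0.016, ω₂=0.094
apply F[11]=+5.438 → step 12: x=-0.061, v=-0.065, θ₁=0.045, ω₁=0.067, θ₂=0.018, ω₂=0.075
apply F[12]=+4.885 → step 13: x=-0.062, v=-0.019, θ₁=0.046, ω₁=0.009, θ₂=0.019, ω₂=0.056
apply F[13]=+4.312 → step 14: x=-0.062, v=0.021, θ₁=0.045, ω₁=-0.038, θ₂=0.020, ω₂=0.038
apply F[14]=+3.746 → step 15: x=-0.061, v=0.054, θ₁=0.044, ω₁=-0.075, θ₂=0.021, ω₂=0.021
apply F[15]=+3.210 → step 16: x=-0.060, v=0.082, θ₁=0.042, ω₁=-0.104, θ₂=0.021, ω₂=0.005
apply F[16]=+2.713 → step 17: x=-0.058, v=0.105, θ₁=0.040, ω₁=-0.125, θ₂=0.021, ω₂=-0.009
apply F[17]=+2.261 → step 18: x=-0.056, v=0.123, θ₁=0.037, ω₁=-0.139, θ₂=0.021, ω₂=-0.021
apply F[18]=+1.858 → step 19: x=-0.053, v=0.138, θ₁=0.035, ω₁=-0.149, θ₂=0.020, ω₂=-0.032
apply F[19]=+1.500 → step 20: x=-0.050, v=0.149, θ₁=0.032, ω₁=-0.153, θ₂=0.020, ω₂=-0.041
apply F[20]=+1.187 → step 21: x=-0.047, v=0.157, θ₁=0.029, ω₁=-0.155, θ₂=0.019, ω₂=-0.049
apply F[21]=+0.912 → step 22: x=-0.044, v=0.162, θ₁=0.025, ω₁=-0.153, θ₂=0.018, ω₂=-0.055
apply F[22]=+0.675 → step 23: x=-0.041, v=0.166, θ₁=0.022, ω₁=-0.150, θ₂=0.017, ω₂=-0.060
apply F[23]=+0.470 → step 24: x=-0.037, v=0.167, θ₁=0.019, ω₁=-0.144, θ₂=0.015, ω₂=-0.063
apply F[24]=+0.294 → step 25: x=-0.034, v=0.168, θ₁=0.017, ω₁=-0.138, θ₂=0.014, ω₂=-0.066
apply F[25]=+0.142 → step 26: x=-0.031, v=0.167, θ₁=0.014, ω₁=-0.131, θ₂=0.013, ω₂=-0.067
apply F[26]=+0.012 → step 27: x=-0.027, v=0.165, θ₁=0.011, ω₁=-0.123, θ₂=0.011, ω₂=-0.068
apply F[27]=-0.099 → step 28: x=-0.024, v=0.162, θ₁=0.009, ω₁=-0.115, θ₂=0.010, ω₂=-0.067
apply F[28]=-0.191 → step 29: x=-0.021, v=0.159, θ₁=0.007, ω₁=-0.106, θ₂=0.009, ω₂=-0.067
apply F[29]=-0.270 → step 30: x=-0.018, v=0.155, θ₁=0.005, ω₁=-0.098, θ₂=0.007, ω₂=-0.065
apply F[30]=-0.335 → step 31: x=-0.015, v=0.150, θ₁=0.003, ω₁=-0.090, θ₂=0.006, ω₂=-0.063
apply F[31]=-0.388 → step 32: x=-0.012, v=0.146, θ₁=0.001, ω₁=-0.082, θ₂=0.005, ω₂=-0.061
Max |angle| over trajectory = 0.046 rad; bound = 0.069 → within bound.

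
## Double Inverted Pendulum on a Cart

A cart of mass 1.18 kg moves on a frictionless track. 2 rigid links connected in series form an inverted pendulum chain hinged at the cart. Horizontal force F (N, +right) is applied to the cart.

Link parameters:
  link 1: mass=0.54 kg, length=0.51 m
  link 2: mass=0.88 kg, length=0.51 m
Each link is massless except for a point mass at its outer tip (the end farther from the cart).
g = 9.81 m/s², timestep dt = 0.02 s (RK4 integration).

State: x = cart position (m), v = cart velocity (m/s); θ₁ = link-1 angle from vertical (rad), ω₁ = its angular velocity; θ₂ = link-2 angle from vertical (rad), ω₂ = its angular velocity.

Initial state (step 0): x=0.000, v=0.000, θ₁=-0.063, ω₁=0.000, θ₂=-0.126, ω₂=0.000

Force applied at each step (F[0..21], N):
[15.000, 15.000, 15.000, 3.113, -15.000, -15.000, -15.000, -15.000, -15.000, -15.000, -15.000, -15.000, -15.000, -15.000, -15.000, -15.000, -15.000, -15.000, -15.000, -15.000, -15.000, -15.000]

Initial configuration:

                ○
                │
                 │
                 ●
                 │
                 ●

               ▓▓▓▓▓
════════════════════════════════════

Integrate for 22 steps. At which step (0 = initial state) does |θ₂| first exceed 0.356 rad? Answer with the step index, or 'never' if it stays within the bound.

apply F[0]=+15.000 → step 1: x=0.003, v=0.268, θ₁=-0.068, ω₁=-0.515, θ₂=-0.127, ω₂=-0.056
apply F[1]=+15.000 → step 2: x=0.011, v=0.537, θ₁=-0.084, ω₁=-1.042, θ₂=-0.128, ω₂=-0.101
apply F[2]=+15.000 → step 3: x=0.024, v=0.809, θ₁=-0.110, ω₁=-1.593, θ₂=-0.130, ω₂=-0.128
apply F[3]=+3.113 → step 4: x=0.041, v=0.885, θ₁=-0.144, ω₁=-1.787, θ₂=-0.133, ω₂=-0.132
apply F[4]=-15.000 → step 5: x=0.057, v=0.670, θ₁=-0.176, ω₁=-1.448, θ₂=-0.136, ω₂=-0.105
apply F[5]=-15.000 → step 6: x=0.068, v=0.464, θ₁=-0.202, ω₁=-1.160, θ₂=-0.137, ω₂=-0.046
apply F[6]=-15.000 → step 7: x=0.075, v=0.266, θ₁=-0.223, ω₁=-0.915, θ₂=-0.137, ω₂=0.039
apply F[7]=-15.000 → step 8: x=0.079, v=0.073, θ₁=-0.239, ω₁=-0.703, θ₂=-0.135, ω₂=0.149
apply F[8]=-15.000 → step 9: x=0.078, v=-0.114, θ₁=-0.251, ω₁=-0.520, θ₂=-0.131, ω₂=0.280
apply F[9]=-15.000 → step 10: x=0.074, v=-0.299, θ₁=-0.260, ω₁=-0.358, θ₂=-0.124, ω₂=0.429
apply F[10]=-15.000 → step 11: x=0.066, v=-0.483, θ₁=-0.265, ω₁=-0.213, θ₂=-0.114, ω₂=0.597
apply F[11]=-15.000 → step 12: x=0.055, v=-0.665, θ₁=-0.268, ω₁=-0.081, θ₂=-0.100, ω₂=0.781
apply F[12]=-15.000 → step 13: x=0.040, v=-0.849, θ₁=-0.269, ω₁=0.042, θ₂=-0.082, ω₂=0.983
apply F[13]=-15.000 → step 14: x=0.021, v=-1.034, θ₁=-0.267, ω₁=0.161, θ₂=-0.061, ω₂=1.201
apply F[14]=-15.000 → step 15: x=-0.002, v=-1.222, θ₁=-0.262, ω₁=0.278, θ₂=-0.034, ω₂=1.435
apply F[15]=-15.000 → step 16: x=-0.028, v=-1.413, θ₁=-0.256, ω₁=0.399, θ₂=-0.003, ω₂=1.685
apply F[16]=-15.000 → step 17: x=-0.058, v=-1.609, θ₁=-0.246, ω₁=0.529, θ₂=0.033, ω₂=1.948
apply F[17]=-15.000 → step 18: x=-0.092, v=-1.811, θ₁=-0.234, ω₁=0.675, θ₂=0.075, ω₂=2.222
apply F[18]=-15.000 → step 19: x=-0.131, v=-2.019, θ₁=-0.219, ω₁=0.844, θ₂=0.122, ω₂=2.502
apply F[19]=-15.000 → step 20: x=-0.173, v=-2.234, θ₁=-0.200, ω₁=1.044, θ₂=0.175, ω₂=2.782
apply F[20]=-15.000 → step 21: x=-0.220, v=-2.457, θ₁=-0.177, ω₁=1.286, θ₂=0.233, ω₂=3.055
apply F[21]=-15.000 → step 22: x=-0.272, v=-2.688, θ₁=-0.149, ω₁=1.579, θ₂=0.297, ω₂=3.308
max |θ₂| = 0.297 ≤ 0.356 over all 23 states.

Answer: never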